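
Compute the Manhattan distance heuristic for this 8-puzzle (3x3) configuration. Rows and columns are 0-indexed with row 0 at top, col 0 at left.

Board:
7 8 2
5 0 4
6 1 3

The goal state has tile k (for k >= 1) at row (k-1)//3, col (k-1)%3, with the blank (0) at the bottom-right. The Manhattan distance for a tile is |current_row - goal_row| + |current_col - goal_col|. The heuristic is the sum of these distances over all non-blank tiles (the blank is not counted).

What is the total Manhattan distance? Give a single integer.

Answer: 16

Derivation:
Tile 7: (0,0)->(2,0) = 2
Tile 8: (0,1)->(2,1) = 2
Tile 2: (0,2)->(0,1) = 1
Tile 5: (1,0)->(1,1) = 1
Tile 4: (1,2)->(1,0) = 2
Tile 6: (2,0)->(1,2) = 3
Tile 1: (2,1)->(0,0) = 3
Tile 3: (2,2)->(0,2) = 2
Sum: 2 + 2 + 1 + 1 + 2 + 3 + 3 + 2 = 16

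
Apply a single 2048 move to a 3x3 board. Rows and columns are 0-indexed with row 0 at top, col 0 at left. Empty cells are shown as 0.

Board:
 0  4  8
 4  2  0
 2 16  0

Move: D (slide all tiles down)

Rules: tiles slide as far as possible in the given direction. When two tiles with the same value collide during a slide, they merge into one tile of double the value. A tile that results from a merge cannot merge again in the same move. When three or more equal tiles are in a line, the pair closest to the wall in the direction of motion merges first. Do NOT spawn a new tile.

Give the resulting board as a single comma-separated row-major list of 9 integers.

Answer: 0, 4, 0, 4, 2, 0, 2, 16, 8

Derivation:
Slide down:
col 0: [0, 4, 2] -> [0, 4, 2]
col 1: [4, 2, 16] -> [4, 2, 16]
col 2: [8, 0, 0] -> [0, 0, 8]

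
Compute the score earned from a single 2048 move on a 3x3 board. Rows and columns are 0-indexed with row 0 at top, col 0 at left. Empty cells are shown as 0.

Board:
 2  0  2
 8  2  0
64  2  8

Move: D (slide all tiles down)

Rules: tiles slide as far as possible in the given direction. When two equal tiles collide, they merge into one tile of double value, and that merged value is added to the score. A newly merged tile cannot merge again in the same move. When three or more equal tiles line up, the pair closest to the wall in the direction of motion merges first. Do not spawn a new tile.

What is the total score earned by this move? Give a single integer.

Slide down:
col 0: [2, 8, 64] -> [2, 8, 64]  score +0 (running 0)
col 1: [0, 2, 2] -> [0, 0, 4]  score +4 (running 4)
col 2: [2, 0, 8] -> [0, 2, 8]  score +0 (running 4)
Board after move:
 2  0  0
 8  0  2
64  4  8

Answer: 4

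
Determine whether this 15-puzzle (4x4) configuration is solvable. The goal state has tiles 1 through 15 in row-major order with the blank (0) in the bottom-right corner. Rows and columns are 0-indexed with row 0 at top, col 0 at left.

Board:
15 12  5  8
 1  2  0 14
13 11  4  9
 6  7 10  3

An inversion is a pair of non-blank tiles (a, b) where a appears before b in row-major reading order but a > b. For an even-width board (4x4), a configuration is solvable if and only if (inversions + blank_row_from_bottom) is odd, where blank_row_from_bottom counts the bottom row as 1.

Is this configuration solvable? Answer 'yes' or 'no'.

Answer: no

Derivation:
Inversions: 63
Blank is in row 1 (0-indexed from top), which is row 3 counting from the bottom (bottom = 1).
63 + 3 = 66, which is even, so the puzzle is not solvable.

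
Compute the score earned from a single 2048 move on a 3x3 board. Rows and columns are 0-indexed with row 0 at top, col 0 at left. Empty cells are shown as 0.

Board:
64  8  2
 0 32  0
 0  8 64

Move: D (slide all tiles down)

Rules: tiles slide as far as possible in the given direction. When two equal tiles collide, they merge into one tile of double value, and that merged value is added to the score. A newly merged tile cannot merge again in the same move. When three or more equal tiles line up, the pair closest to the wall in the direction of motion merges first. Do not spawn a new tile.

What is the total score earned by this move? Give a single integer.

Slide down:
col 0: [64, 0, 0] -> [0, 0, 64]  score +0 (running 0)
col 1: [8, 32, 8] -> [8, 32, 8]  score +0 (running 0)
col 2: [2, 0, 64] -> [0, 2, 64]  score +0 (running 0)
Board after move:
 0  8  0
 0 32  2
64  8 64

Answer: 0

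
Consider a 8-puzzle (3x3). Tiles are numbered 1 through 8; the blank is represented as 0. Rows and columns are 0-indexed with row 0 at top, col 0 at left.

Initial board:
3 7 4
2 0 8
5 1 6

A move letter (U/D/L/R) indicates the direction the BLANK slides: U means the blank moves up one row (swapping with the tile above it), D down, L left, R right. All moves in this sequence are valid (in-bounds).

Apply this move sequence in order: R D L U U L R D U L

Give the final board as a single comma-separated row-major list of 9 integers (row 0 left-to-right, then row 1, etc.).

After move 1 (R):
3 7 4
2 8 0
5 1 6

After move 2 (D):
3 7 4
2 8 6
5 1 0

After move 3 (L):
3 7 4
2 8 6
5 0 1

After move 4 (U):
3 7 4
2 0 6
5 8 1

After move 5 (U):
3 0 4
2 7 6
5 8 1

After move 6 (L):
0 3 4
2 7 6
5 8 1

After move 7 (R):
3 0 4
2 7 6
5 8 1

After move 8 (D):
3 7 4
2 0 6
5 8 1

After move 9 (U):
3 0 4
2 7 6
5 8 1

After move 10 (L):
0 3 4
2 7 6
5 8 1

Answer: 0, 3, 4, 2, 7, 6, 5, 8, 1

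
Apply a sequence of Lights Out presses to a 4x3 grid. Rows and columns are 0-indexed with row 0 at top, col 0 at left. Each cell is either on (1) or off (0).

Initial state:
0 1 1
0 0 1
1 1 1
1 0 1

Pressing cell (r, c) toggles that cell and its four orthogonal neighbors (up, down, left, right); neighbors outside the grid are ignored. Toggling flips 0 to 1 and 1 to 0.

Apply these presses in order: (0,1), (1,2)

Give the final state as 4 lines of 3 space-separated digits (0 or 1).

Answer: 1 0 1
0 0 0
1 1 0
1 0 1

Derivation:
After press 1 at (0,1):
1 0 0
0 1 1
1 1 1
1 0 1

After press 2 at (1,2):
1 0 1
0 0 0
1 1 0
1 0 1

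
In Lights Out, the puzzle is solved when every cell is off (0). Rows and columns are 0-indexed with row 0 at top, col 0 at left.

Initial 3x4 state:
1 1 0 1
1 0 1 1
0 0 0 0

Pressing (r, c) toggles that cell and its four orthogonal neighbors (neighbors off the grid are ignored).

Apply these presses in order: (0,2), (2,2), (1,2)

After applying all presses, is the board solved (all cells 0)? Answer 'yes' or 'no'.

Answer: no

Derivation:
After press 1 at (0,2):
1 0 1 0
1 0 0 1
0 0 0 0

After press 2 at (2,2):
1 0 1 0
1 0 1 1
0 1 1 1

After press 3 at (1,2):
1 0 0 0
1 1 0 0
0 1 0 1

Lights still on: 5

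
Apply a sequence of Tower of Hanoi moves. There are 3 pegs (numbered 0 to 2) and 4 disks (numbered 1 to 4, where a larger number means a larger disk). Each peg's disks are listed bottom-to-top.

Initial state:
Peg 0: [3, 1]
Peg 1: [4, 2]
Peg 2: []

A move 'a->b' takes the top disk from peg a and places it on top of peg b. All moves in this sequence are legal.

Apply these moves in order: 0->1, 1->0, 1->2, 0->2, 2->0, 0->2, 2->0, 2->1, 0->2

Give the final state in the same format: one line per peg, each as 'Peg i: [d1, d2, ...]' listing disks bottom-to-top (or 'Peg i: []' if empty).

After move 1 (0->1):
Peg 0: [3]
Peg 1: [4, 2, 1]
Peg 2: []

After move 2 (1->0):
Peg 0: [3, 1]
Peg 1: [4, 2]
Peg 2: []

After move 3 (1->2):
Peg 0: [3, 1]
Peg 1: [4]
Peg 2: [2]

After move 4 (0->2):
Peg 0: [3]
Peg 1: [4]
Peg 2: [2, 1]

After move 5 (2->0):
Peg 0: [3, 1]
Peg 1: [4]
Peg 2: [2]

After move 6 (0->2):
Peg 0: [3]
Peg 1: [4]
Peg 2: [2, 1]

After move 7 (2->0):
Peg 0: [3, 1]
Peg 1: [4]
Peg 2: [2]

After move 8 (2->1):
Peg 0: [3, 1]
Peg 1: [4, 2]
Peg 2: []

After move 9 (0->2):
Peg 0: [3]
Peg 1: [4, 2]
Peg 2: [1]

Answer: Peg 0: [3]
Peg 1: [4, 2]
Peg 2: [1]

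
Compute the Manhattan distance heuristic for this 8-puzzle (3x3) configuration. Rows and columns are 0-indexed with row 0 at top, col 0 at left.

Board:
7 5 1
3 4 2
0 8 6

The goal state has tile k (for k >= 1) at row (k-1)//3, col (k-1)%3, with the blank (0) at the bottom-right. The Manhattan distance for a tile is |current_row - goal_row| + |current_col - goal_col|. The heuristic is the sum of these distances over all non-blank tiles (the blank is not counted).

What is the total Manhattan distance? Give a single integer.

Answer: 12

Derivation:
Tile 7: at (0,0), goal (2,0), distance |0-2|+|0-0| = 2
Tile 5: at (0,1), goal (1,1), distance |0-1|+|1-1| = 1
Tile 1: at (0,2), goal (0,0), distance |0-0|+|2-0| = 2
Tile 3: at (1,0), goal (0,2), distance |1-0|+|0-2| = 3
Tile 4: at (1,1), goal (1,0), distance |1-1|+|1-0| = 1
Tile 2: at (1,2), goal (0,1), distance |1-0|+|2-1| = 2
Tile 8: at (2,1), goal (2,1), distance |2-2|+|1-1| = 0
Tile 6: at (2,2), goal (1,2), distance |2-1|+|2-2| = 1
Sum: 2 + 1 + 2 + 3 + 1 + 2 + 0 + 1 = 12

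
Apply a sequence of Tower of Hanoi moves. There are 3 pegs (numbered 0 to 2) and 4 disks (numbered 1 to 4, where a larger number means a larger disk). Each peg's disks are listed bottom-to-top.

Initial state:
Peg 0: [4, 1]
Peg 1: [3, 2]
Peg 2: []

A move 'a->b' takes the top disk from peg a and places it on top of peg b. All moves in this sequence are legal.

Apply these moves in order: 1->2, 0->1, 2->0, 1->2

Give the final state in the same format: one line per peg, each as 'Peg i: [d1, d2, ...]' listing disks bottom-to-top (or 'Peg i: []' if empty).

After move 1 (1->2):
Peg 0: [4, 1]
Peg 1: [3]
Peg 2: [2]

After move 2 (0->1):
Peg 0: [4]
Peg 1: [3, 1]
Peg 2: [2]

After move 3 (2->0):
Peg 0: [4, 2]
Peg 1: [3, 1]
Peg 2: []

After move 4 (1->2):
Peg 0: [4, 2]
Peg 1: [3]
Peg 2: [1]

Answer: Peg 0: [4, 2]
Peg 1: [3]
Peg 2: [1]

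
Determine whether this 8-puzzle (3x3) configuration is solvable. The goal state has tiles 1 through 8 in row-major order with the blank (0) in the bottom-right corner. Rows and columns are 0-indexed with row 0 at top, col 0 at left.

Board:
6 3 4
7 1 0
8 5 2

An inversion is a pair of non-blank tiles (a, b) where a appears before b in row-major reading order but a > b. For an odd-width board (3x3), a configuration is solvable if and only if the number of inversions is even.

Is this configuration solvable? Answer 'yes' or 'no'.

Inversions (pairs i<j in row-major order where tile[i] > tile[j] > 0): 15
15 is odd, so the puzzle is not solvable.

Answer: no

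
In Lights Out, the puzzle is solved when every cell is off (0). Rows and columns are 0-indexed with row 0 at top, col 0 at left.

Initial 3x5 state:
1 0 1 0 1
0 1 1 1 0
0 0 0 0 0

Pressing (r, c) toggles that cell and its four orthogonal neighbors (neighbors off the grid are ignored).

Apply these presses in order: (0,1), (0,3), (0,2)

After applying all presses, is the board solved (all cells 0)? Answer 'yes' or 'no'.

Answer: yes

Derivation:
After press 1 at (0,1):
0 1 0 0 1
0 0 1 1 0
0 0 0 0 0

After press 2 at (0,3):
0 1 1 1 0
0 0 1 0 0
0 0 0 0 0

After press 3 at (0,2):
0 0 0 0 0
0 0 0 0 0
0 0 0 0 0

Lights still on: 0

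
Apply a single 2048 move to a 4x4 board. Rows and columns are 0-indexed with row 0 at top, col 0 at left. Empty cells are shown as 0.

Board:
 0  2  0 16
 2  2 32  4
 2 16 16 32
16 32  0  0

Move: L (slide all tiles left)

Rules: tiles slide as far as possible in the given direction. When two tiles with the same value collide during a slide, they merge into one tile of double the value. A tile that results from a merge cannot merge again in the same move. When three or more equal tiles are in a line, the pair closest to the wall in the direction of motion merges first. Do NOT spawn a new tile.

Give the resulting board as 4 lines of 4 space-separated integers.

Slide left:
row 0: [0, 2, 0, 16] -> [2, 16, 0, 0]
row 1: [2, 2, 32, 4] -> [4, 32, 4, 0]
row 2: [2, 16, 16, 32] -> [2, 32, 32, 0]
row 3: [16, 32, 0, 0] -> [16, 32, 0, 0]

Answer:  2 16  0  0
 4 32  4  0
 2 32 32  0
16 32  0  0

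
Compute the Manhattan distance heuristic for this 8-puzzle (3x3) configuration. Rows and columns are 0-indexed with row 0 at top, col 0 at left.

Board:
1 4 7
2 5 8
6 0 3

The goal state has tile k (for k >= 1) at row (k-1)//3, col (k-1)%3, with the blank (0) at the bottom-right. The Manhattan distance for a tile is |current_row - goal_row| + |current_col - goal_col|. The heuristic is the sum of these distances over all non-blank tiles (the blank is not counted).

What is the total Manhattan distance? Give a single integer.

Tile 1: (0,0)->(0,0) = 0
Tile 4: (0,1)->(1,0) = 2
Tile 7: (0,2)->(2,0) = 4
Tile 2: (1,0)->(0,1) = 2
Tile 5: (1,1)->(1,1) = 0
Tile 8: (1,2)->(2,1) = 2
Tile 6: (2,0)->(1,2) = 3
Tile 3: (2,2)->(0,2) = 2
Sum: 0 + 2 + 4 + 2 + 0 + 2 + 3 + 2 = 15

Answer: 15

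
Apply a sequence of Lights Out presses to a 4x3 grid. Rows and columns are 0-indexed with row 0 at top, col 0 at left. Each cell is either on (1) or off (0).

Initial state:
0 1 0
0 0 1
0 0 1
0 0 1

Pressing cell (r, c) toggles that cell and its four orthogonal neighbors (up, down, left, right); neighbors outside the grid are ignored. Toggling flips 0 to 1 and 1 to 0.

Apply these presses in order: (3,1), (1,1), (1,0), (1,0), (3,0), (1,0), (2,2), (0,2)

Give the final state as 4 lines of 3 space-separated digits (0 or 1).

Answer: 1 1 1
0 0 0
0 1 0
0 0 1

Derivation:
After press 1 at (3,1):
0 1 0
0 0 1
0 1 1
1 1 0

After press 2 at (1,1):
0 0 0
1 1 0
0 0 1
1 1 0

After press 3 at (1,0):
1 0 0
0 0 0
1 0 1
1 1 0

After press 4 at (1,0):
0 0 0
1 1 0
0 0 1
1 1 0

After press 5 at (3,0):
0 0 0
1 1 0
1 0 1
0 0 0

After press 6 at (1,0):
1 0 0
0 0 0
0 0 1
0 0 0

After press 7 at (2,2):
1 0 0
0 0 1
0 1 0
0 0 1

After press 8 at (0,2):
1 1 1
0 0 0
0 1 0
0 0 1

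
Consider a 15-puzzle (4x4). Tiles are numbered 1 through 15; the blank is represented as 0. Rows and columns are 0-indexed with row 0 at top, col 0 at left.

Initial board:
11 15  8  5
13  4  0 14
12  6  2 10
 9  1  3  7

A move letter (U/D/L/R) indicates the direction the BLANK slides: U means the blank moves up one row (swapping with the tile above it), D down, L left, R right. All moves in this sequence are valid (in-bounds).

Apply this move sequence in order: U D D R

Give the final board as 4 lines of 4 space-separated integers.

Answer: 11 15  8  5
13  4  2 14
12  6 10  0
 9  1  3  7

Derivation:
After move 1 (U):
11 15  0  5
13  4  8 14
12  6  2 10
 9  1  3  7

After move 2 (D):
11 15  8  5
13  4  0 14
12  6  2 10
 9  1  3  7

After move 3 (D):
11 15  8  5
13  4  2 14
12  6  0 10
 9  1  3  7

After move 4 (R):
11 15  8  5
13  4  2 14
12  6 10  0
 9  1  3  7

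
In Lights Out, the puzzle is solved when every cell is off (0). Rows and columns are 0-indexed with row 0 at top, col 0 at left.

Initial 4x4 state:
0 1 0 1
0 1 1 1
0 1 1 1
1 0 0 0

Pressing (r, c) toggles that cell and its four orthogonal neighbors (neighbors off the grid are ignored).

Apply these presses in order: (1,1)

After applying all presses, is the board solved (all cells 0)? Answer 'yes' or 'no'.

Answer: no

Derivation:
After press 1 at (1,1):
0 0 0 1
1 0 0 1
0 0 1 1
1 0 0 0

Lights still on: 6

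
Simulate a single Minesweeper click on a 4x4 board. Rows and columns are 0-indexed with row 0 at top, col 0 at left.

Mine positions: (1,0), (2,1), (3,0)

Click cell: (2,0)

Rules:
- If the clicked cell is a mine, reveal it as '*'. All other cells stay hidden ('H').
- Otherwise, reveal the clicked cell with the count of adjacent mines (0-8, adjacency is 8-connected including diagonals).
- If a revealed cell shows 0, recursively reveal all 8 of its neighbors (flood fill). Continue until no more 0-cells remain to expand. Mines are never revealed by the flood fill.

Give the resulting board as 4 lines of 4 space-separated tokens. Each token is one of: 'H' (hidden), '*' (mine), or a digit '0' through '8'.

H H H H
H H H H
3 H H H
H H H H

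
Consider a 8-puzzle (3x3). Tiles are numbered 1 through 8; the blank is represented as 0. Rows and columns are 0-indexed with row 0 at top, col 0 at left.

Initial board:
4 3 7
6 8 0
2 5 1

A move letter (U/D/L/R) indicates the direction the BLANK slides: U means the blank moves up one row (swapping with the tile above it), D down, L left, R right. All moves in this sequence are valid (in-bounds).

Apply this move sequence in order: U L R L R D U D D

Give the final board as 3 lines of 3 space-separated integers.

After move 1 (U):
4 3 0
6 8 7
2 5 1

After move 2 (L):
4 0 3
6 8 7
2 5 1

After move 3 (R):
4 3 0
6 8 7
2 5 1

After move 4 (L):
4 0 3
6 8 7
2 5 1

After move 5 (R):
4 3 0
6 8 7
2 5 1

After move 6 (D):
4 3 7
6 8 0
2 5 1

After move 7 (U):
4 3 0
6 8 7
2 5 1

After move 8 (D):
4 3 7
6 8 0
2 5 1

After move 9 (D):
4 3 7
6 8 1
2 5 0

Answer: 4 3 7
6 8 1
2 5 0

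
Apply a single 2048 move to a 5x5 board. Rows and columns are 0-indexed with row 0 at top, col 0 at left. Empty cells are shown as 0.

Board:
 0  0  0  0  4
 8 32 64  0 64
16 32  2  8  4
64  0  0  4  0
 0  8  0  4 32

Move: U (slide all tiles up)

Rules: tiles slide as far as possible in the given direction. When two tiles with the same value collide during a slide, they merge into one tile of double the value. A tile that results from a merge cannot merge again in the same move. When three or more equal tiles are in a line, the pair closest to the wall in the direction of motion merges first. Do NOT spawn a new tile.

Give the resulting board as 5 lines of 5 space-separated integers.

Answer:  8 64 64  8  4
16  8  2  8 64
64  0  0  0  4
 0  0  0  0 32
 0  0  0  0  0

Derivation:
Slide up:
col 0: [0, 8, 16, 64, 0] -> [8, 16, 64, 0, 0]
col 1: [0, 32, 32, 0, 8] -> [64, 8, 0, 0, 0]
col 2: [0, 64, 2, 0, 0] -> [64, 2, 0, 0, 0]
col 3: [0, 0, 8, 4, 4] -> [8, 8, 0, 0, 0]
col 4: [4, 64, 4, 0, 32] -> [4, 64, 4, 32, 0]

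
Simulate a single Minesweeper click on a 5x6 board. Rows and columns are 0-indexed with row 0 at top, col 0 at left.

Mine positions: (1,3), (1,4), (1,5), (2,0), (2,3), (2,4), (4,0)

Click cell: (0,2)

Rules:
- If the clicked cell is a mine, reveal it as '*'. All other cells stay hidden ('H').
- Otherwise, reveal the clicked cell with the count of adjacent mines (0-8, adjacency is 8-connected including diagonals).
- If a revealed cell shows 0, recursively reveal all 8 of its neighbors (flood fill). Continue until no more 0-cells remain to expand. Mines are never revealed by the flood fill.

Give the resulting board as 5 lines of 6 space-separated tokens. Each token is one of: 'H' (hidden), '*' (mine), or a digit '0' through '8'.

H H 1 H H H
H H H H H H
H H H H H H
H H H H H H
H H H H H H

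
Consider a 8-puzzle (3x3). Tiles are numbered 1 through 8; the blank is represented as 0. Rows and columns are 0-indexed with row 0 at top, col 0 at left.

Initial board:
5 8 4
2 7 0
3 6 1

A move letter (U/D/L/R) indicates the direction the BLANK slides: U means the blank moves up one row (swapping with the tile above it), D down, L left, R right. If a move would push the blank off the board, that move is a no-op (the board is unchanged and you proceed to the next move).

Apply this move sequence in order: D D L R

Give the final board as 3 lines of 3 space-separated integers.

After move 1 (D):
5 8 4
2 7 1
3 6 0

After move 2 (D):
5 8 4
2 7 1
3 6 0

After move 3 (L):
5 8 4
2 7 1
3 0 6

After move 4 (R):
5 8 4
2 7 1
3 6 0

Answer: 5 8 4
2 7 1
3 6 0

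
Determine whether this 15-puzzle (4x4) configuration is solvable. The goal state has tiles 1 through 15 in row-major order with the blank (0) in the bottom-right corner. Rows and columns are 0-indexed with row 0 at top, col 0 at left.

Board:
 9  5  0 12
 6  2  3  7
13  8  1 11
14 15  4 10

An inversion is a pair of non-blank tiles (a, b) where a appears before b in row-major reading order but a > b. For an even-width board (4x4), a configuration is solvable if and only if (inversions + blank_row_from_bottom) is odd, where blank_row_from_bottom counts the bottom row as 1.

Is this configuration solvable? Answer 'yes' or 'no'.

Answer: no

Derivation:
Inversions: 42
Blank is in row 0 (0-indexed from top), which is row 4 counting from the bottom (bottom = 1).
42 + 4 = 46, which is even, so the puzzle is not solvable.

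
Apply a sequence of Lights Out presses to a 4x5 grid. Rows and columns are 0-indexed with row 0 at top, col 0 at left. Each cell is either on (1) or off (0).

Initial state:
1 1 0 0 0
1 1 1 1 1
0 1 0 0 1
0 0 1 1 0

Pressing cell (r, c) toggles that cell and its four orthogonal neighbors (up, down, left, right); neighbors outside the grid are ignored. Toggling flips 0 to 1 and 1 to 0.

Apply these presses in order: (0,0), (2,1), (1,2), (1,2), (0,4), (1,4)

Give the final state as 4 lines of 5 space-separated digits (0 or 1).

After press 1 at (0,0):
0 0 0 0 0
0 1 1 1 1
0 1 0 0 1
0 0 1 1 0

After press 2 at (2,1):
0 0 0 0 0
0 0 1 1 1
1 0 1 0 1
0 1 1 1 0

After press 3 at (1,2):
0 0 1 0 0
0 1 0 0 1
1 0 0 0 1
0 1 1 1 0

After press 4 at (1,2):
0 0 0 0 0
0 0 1 1 1
1 0 1 0 1
0 1 1 1 0

After press 5 at (0,4):
0 0 0 1 1
0 0 1 1 0
1 0 1 0 1
0 1 1 1 0

After press 6 at (1,4):
0 0 0 1 0
0 0 1 0 1
1 0 1 0 0
0 1 1 1 0

Answer: 0 0 0 1 0
0 0 1 0 1
1 0 1 0 0
0 1 1 1 0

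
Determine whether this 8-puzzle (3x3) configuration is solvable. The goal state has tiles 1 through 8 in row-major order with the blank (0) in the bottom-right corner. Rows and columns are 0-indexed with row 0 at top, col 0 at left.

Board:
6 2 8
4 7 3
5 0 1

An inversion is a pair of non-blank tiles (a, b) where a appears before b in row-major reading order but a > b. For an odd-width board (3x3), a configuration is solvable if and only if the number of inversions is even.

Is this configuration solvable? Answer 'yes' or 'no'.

Inversions (pairs i<j in row-major order where tile[i] > tile[j] > 0): 18
18 is even, so the puzzle is solvable.

Answer: yes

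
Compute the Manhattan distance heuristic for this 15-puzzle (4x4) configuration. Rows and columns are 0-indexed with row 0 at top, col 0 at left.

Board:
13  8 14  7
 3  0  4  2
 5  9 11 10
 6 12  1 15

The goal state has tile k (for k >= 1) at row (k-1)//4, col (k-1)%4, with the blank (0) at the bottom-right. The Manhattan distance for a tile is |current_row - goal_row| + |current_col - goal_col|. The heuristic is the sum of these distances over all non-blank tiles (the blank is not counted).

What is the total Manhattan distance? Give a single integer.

Answer: 36

Derivation:
Tile 13: (0,0)->(3,0) = 3
Tile 8: (0,1)->(1,3) = 3
Tile 14: (0,2)->(3,1) = 4
Tile 7: (0,3)->(1,2) = 2
Tile 3: (1,0)->(0,2) = 3
Tile 4: (1,2)->(0,3) = 2
Tile 2: (1,3)->(0,1) = 3
Tile 5: (2,0)->(1,0) = 1
Tile 9: (2,1)->(2,0) = 1
Tile 11: (2,2)->(2,2) = 0
Tile 10: (2,3)->(2,1) = 2
Tile 6: (3,0)->(1,1) = 3
Tile 12: (3,1)->(2,3) = 3
Tile 1: (3,2)->(0,0) = 5
Tile 15: (3,3)->(3,2) = 1
Sum: 3 + 3 + 4 + 2 + 3 + 2 + 3 + 1 + 1 + 0 + 2 + 3 + 3 + 5 + 1 = 36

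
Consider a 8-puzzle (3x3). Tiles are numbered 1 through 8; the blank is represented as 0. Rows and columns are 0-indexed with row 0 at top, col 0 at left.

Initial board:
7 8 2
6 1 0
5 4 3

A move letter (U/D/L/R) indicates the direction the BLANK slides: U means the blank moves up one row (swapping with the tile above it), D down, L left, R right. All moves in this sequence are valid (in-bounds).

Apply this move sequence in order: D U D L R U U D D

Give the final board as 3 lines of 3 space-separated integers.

After move 1 (D):
7 8 2
6 1 3
5 4 0

After move 2 (U):
7 8 2
6 1 0
5 4 3

After move 3 (D):
7 8 2
6 1 3
5 4 0

After move 4 (L):
7 8 2
6 1 3
5 0 4

After move 5 (R):
7 8 2
6 1 3
5 4 0

After move 6 (U):
7 8 2
6 1 0
5 4 3

After move 7 (U):
7 8 0
6 1 2
5 4 3

After move 8 (D):
7 8 2
6 1 0
5 4 3

After move 9 (D):
7 8 2
6 1 3
5 4 0

Answer: 7 8 2
6 1 3
5 4 0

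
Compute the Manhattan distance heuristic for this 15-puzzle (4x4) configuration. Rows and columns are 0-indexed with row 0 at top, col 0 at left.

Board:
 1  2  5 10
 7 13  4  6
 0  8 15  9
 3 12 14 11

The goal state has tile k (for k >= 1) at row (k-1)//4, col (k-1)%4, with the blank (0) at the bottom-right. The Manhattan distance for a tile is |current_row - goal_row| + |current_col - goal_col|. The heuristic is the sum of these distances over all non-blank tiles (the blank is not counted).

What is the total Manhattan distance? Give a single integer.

Tile 1: at (0,0), goal (0,0), distance |0-0|+|0-0| = 0
Tile 2: at (0,1), goal (0,1), distance |0-0|+|1-1| = 0
Tile 5: at (0,2), goal (1,0), distance |0-1|+|2-0| = 3
Tile 10: at (0,3), goal (2,1), distance |0-2|+|3-1| = 4
Tile 7: at (1,0), goal (1,2), distance |1-1|+|0-2| = 2
Tile 13: at (1,1), goal (3,0), distance |1-3|+|1-0| = 3
Tile 4: at (1,2), goal (0,3), distance |1-0|+|2-3| = 2
Tile 6: at (1,3), goal (1,1), distance |1-1|+|3-1| = 2
Tile 8: at (2,1), goal (1,3), distance |2-1|+|1-3| = 3
Tile 15: at (2,2), goal (3,2), distance |2-3|+|2-2| = 1
Tile 9: at (2,3), goal (2,0), distance |2-2|+|3-0| = 3
Tile 3: at (3,0), goal (0,2), distance |3-0|+|0-2| = 5
Tile 12: at (3,1), goal (2,3), distance |3-2|+|1-3| = 3
Tile 14: at (3,2), goal (3,1), distance |3-3|+|2-1| = 1
Tile 11: at (3,3), goal (2,2), distance |3-2|+|3-2| = 2
Sum: 0 + 0 + 3 + 4 + 2 + 3 + 2 + 2 + 3 + 1 + 3 + 5 + 3 + 1 + 2 = 34

Answer: 34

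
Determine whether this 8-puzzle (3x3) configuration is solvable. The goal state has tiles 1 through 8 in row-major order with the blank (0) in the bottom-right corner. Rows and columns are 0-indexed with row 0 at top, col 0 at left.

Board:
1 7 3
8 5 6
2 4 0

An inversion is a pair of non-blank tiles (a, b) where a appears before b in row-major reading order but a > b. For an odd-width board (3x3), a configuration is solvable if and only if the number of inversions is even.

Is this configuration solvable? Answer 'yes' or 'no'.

Inversions (pairs i<j in row-major order where tile[i] > tile[j] > 0): 14
14 is even, so the puzzle is solvable.

Answer: yes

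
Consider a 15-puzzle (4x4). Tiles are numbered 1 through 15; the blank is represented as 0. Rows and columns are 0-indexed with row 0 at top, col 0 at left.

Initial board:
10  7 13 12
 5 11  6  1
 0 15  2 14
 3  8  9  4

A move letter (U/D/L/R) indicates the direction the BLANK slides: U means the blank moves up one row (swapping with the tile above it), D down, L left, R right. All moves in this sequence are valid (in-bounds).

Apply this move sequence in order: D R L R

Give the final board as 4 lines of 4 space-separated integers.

After move 1 (D):
10  7 13 12
 5 11  6  1
 3 15  2 14
 0  8  9  4

After move 2 (R):
10  7 13 12
 5 11  6  1
 3 15  2 14
 8  0  9  4

After move 3 (L):
10  7 13 12
 5 11  6  1
 3 15  2 14
 0  8  9  4

After move 4 (R):
10  7 13 12
 5 11  6  1
 3 15  2 14
 8  0  9  4

Answer: 10  7 13 12
 5 11  6  1
 3 15  2 14
 8  0  9  4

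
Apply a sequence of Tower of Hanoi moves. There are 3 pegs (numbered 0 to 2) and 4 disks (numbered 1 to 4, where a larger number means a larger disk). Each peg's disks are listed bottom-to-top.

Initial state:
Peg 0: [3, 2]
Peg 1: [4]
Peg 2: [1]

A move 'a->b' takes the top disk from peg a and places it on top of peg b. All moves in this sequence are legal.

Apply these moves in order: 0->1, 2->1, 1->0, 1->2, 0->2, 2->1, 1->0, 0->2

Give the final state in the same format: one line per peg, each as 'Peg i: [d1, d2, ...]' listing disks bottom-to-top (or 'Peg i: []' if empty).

Answer: Peg 0: [3]
Peg 1: [4]
Peg 2: [2, 1]

Derivation:
After move 1 (0->1):
Peg 0: [3]
Peg 1: [4, 2]
Peg 2: [1]

After move 2 (2->1):
Peg 0: [3]
Peg 1: [4, 2, 1]
Peg 2: []

After move 3 (1->0):
Peg 0: [3, 1]
Peg 1: [4, 2]
Peg 2: []

After move 4 (1->2):
Peg 0: [3, 1]
Peg 1: [4]
Peg 2: [2]

After move 5 (0->2):
Peg 0: [3]
Peg 1: [4]
Peg 2: [2, 1]

After move 6 (2->1):
Peg 0: [3]
Peg 1: [4, 1]
Peg 2: [2]

After move 7 (1->0):
Peg 0: [3, 1]
Peg 1: [4]
Peg 2: [2]

After move 8 (0->2):
Peg 0: [3]
Peg 1: [4]
Peg 2: [2, 1]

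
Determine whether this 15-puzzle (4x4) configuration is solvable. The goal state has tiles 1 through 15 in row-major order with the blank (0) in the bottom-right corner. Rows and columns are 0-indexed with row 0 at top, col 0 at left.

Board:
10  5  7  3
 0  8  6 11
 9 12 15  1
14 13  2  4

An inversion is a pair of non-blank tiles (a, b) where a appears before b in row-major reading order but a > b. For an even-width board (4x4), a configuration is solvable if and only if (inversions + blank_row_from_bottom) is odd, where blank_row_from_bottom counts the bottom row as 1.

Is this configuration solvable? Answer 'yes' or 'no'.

Answer: no

Derivation:
Inversions: 47
Blank is in row 1 (0-indexed from top), which is row 3 counting from the bottom (bottom = 1).
47 + 3 = 50, which is even, so the puzzle is not solvable.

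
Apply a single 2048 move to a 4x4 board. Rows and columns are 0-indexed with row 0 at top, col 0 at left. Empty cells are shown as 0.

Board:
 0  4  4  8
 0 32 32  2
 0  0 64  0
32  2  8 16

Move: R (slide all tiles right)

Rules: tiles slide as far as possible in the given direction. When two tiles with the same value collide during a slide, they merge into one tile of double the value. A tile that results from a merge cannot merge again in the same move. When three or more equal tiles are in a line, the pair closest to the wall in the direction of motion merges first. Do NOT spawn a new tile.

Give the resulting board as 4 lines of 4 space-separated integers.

Slide right:
row 0: [0, 4, 4, 8] -> [0, 0, 8, 8]
row 1: [0, 32, 32, 2] -> [0, 0, 64, 2]
row 2: [0, 0, 64, 0] -> [0, 0, 0, 64]
row 3: [32, 2, 8, 16] -> [32, 2, 8, 16]

Answer:  0  0  8  8
 0  0 64  2
 0  0  0 64
32  2  8 16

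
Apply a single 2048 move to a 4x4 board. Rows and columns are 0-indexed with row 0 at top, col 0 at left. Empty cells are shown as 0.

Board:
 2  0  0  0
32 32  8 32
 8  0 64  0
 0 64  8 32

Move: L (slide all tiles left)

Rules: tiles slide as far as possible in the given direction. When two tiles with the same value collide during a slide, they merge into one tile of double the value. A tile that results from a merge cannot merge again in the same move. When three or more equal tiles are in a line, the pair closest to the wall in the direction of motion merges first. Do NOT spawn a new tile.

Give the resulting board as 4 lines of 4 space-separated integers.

Slide left:
row 0: [2, 0, 0, 0] -> [2, 0, 0, 0]
row 1: [32, 32, 8, 32] -> [64, 8, 32, 0]
row 2: [8, 0, 64, 0] -> [8, 64, 0, 0]
row 3: [0, 64, 8, 32] -> [64, 8, 32, 0]

Answer:  2  0  0  0
64  8 32  0
 8 64  0  0
64  8 32  0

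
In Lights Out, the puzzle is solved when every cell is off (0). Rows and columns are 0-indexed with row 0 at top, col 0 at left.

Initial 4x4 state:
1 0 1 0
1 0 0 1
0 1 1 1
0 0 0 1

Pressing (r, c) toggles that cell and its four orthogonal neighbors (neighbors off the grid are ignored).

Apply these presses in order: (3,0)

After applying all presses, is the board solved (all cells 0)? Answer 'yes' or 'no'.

After press 1 at (3,0):
1 0 1 0
1 0 0 1
1 1 1 1
1 1 0 1

Lights still on: 11

Answer: no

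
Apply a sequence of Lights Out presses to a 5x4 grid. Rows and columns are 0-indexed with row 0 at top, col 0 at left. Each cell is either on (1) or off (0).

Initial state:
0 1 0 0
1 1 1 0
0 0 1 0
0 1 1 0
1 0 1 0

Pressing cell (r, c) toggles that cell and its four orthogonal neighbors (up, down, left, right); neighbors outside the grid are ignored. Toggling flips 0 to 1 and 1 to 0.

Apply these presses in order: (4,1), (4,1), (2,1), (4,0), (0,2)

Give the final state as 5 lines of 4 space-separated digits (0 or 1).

Answer: 0 0 1 1
1 0 0 0
1 1 0 0
1 0 1 0
0 1 1 0

Derivation:
After press 1 at (4,1):
0 1 0 0
1 1 1 0
0 0 1 0
0 0 1 0
0 1 0 0

After press 2 at (4,1):
0 1 0 0
1 1 1 0
0 0 1 0
0 1 1 0
1 0 1 0

After press 3 at (2,1):
0 1 0 0
1 0 1 0
1 1 0 0
0 0 1 0
1 0 1 0

After press 4 at (4,0):
0 1 0 0
1 0 1 0
1 1 0 0
1 0 1 0
0 1 1 0

After press 5 at (0,2):
0 0 1 1
1 0 0 0
1 1 0 0
1 0 1 0
0 1 1 0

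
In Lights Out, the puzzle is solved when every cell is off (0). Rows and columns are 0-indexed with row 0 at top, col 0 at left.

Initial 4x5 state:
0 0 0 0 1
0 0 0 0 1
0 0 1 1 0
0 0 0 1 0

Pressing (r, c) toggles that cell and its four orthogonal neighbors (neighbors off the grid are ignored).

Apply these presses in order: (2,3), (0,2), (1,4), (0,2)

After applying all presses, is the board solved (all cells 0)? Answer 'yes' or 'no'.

Answer: yes

Derivation:
After press 1 at (2,3):
0 0 0 0 1
0 0 0 1 1
0 0 0 0 1
0 0 0 0 0

After press 2 at (0,2):
0 1 1 1 1
0 0 1 1 1
0 0 0 0 1
0 0 0 0 0

After press 3 at (1,4):
0 1 1 1 0
0 0 1 0 0
0 0 0 0 0
0 0 0 0 0

After press 4 at (0,2):
0 0 0 0 0
0 0 0 0 0
0 0 0 0 0
0 0 0 0 0

Lights still on: 0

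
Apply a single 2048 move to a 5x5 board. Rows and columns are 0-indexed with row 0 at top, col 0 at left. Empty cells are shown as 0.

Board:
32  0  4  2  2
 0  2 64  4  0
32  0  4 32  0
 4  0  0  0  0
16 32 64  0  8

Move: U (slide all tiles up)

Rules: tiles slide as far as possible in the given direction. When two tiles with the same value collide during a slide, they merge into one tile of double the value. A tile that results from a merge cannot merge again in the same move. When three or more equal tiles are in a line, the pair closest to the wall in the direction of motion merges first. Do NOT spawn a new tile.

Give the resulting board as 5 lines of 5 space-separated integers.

Slide up:
col 0: [32, 0, 32, 4, 16] -> [64, 4, 16, 0, 0]
col 1: [0, 2, 0, 0, 32] -> [2, 32, 0, 0, 0]
col 2: [4, 64, 4, 0, 64] -> [4, 64, 4, 64, 0]
col 3: [2, 4, 32, 0, 0] -> [2, 4, 32, 0, 0]
col 4: [2, 0, 0, 0, 8] -> [2, 8, 0, 0, 0]

Answer: 64  2  4  2  2
 4 32 64  4  8
16  0  4 32  0
 0  0 64  0  0
 0  0  0  0  0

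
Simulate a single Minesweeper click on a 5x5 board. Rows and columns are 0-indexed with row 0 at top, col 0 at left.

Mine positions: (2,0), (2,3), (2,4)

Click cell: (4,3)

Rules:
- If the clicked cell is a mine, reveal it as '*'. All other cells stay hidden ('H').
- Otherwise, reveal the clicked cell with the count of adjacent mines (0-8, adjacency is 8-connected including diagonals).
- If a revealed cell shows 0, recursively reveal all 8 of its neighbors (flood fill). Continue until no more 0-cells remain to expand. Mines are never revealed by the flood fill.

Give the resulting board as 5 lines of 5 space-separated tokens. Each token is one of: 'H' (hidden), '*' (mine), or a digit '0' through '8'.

H H H H H
H H H H H
H H H H H
1 1 1 2 2
0 0 0 0 0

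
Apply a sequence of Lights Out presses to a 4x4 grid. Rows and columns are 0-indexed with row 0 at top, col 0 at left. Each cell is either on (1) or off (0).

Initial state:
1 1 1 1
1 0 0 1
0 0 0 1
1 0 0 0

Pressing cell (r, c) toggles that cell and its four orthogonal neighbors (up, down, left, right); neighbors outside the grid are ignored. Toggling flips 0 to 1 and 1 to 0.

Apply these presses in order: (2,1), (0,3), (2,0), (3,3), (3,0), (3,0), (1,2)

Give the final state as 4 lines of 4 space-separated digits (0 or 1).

After press 1 at (2,1):
1 1 1 1
1 1 0 1
1 1 1 1
1 1 0 0

After press 2 at (0,3):
1 1 0 0
1 1 0 0
1 1 1 1
1 1 0 0

After press 3 at (2,0):
1 1 0 0
0 1 0 0
0 0 1 1
0 1 0 0

After press 4 at (3,3):
1 1 0 0
0 1 0 0
0 0 1 0
0 1 1 1

After press 5 at (3,0):
1 1 0 0
0 1 0 0
1 0 1 0
1 0 1 1

After press 6 at (3,0):
1 1 0 0
0 1 0 0
0 0 1 0
0 1 1 1

After press 7 at (1,2):
1 1 1 0
0 0 1 1
0 0 0 0
0 1 1 1

Answer: 1 1 1 0
0 0 1 1
0 0 0 0
0 1 1 1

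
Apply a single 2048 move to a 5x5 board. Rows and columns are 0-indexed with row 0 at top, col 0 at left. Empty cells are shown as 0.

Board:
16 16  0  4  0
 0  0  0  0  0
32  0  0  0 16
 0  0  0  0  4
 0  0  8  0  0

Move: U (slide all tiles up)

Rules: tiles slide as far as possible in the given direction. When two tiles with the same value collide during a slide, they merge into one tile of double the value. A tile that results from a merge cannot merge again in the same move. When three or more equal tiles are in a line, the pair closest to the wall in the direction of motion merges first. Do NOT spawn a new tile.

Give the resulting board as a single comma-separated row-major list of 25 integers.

Slide up:
col 0: [16, 0, 32, 0, 0] -> [16, 32, 0, 0, 0]
col 1: [16, 0, 0, 0, 0] -> [16, 0, 0, 0, 0]
col 2: [0, 0, 0, 0, 8] -> [8, 0, 0, 0, 0]
col 3: [4, 0, 0, 0, 0] -> [4, 0, 0, 0, 0]
col 4: [0, 0, 16, 4, 0] -> [16, 4, 0, 0, 0]

Answer: 16, 16, 8, 4, 16, 32, 0, 0, 0, 4, 0, 0, 0, 0, 0, 0, 0, 0, 0, 0, 0, 0, 0, 0, 0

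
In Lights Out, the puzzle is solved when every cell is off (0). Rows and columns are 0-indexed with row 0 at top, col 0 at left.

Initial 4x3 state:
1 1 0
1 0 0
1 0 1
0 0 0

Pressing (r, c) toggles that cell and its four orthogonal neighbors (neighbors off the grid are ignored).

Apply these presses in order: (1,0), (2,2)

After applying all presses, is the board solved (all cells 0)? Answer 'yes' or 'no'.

After press 1 at (1,0):
0 1 0
0 1 0
0 0 1
0 0 0

After press 2 at (2,2):
0 1 0
0 1 1
0 1 0
0 0 1

Lights still on: 5

Answer: no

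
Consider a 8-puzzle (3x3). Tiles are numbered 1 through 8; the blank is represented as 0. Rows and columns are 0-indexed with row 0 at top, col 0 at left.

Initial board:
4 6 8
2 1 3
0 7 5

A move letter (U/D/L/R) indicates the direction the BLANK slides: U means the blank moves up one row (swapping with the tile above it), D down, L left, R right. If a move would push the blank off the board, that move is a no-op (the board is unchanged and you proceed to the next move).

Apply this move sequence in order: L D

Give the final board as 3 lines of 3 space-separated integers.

After move 1 (L):
4 6 8
2 1 3
0 7 5

After move 2 (D):
4 6 8
2 1 3
0 7 5

Answer: 4 6 8
2 1 3
0 7 5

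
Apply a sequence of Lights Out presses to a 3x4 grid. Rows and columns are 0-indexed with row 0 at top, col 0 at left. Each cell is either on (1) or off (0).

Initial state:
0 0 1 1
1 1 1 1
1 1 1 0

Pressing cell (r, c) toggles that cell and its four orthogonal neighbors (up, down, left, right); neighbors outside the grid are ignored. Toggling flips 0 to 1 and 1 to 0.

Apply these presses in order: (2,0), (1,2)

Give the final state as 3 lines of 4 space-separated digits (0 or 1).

After press 1 at (2,0):
0 0 1 1
0 1 1 1
0 0 1 0

After press 2 at (1,2):
0 0 0 1
0 0 0 0
0 0 0 0

Answer: 0 0 0 1
0 0 0 0
0 0 0 0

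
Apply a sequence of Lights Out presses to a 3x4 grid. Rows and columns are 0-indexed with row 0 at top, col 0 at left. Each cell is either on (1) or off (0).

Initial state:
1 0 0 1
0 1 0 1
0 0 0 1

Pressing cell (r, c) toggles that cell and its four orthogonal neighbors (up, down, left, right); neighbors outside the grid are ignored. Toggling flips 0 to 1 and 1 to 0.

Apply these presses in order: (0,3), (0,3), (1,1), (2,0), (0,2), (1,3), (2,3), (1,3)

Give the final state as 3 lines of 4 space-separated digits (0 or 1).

After press 1 at (0,3):
1 0 1 0
0 1 0 0
0 0 0 1

After press 2 at (0,3):
1 0 0 1
0 1 0 1
0 0 0 1

After press 3 at (1,1):
1 1 0 1
1 0 1 1
0 1 0 1

After press 4 at (2,0):
1 1 0 1
0 0 1 1
1 0 0 1

After press 5 at (0,2):
1 0 1 0
0 0 0 1
1 0 0 1

After press 6 at (1,3):
1 0 1 1
0 0 1 0
1 0 0 0

After press 7 at (2,3):
1 0 1 1
0 0 1 1
1 0 1 1

After press 8 at (1,3):
1 0 1 0
0 0 0 0
1 0 1 0

Answer: 1 0 1 0
0 0 0 0
1 0 1 0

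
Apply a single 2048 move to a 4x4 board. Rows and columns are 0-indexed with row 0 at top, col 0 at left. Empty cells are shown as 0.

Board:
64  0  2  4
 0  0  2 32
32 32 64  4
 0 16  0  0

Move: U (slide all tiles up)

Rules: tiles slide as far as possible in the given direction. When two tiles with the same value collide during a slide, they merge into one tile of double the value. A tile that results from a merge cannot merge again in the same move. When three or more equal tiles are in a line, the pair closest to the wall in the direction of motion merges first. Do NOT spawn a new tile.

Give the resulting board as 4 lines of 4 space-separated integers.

Slide up:
col 0: [64, 0, 32, 0] -> [64, 32, 0, 0]
col 1: [0, 0, 32, 16] -> [32, 16, 0, 0]
col 2: [2, 2, 64, 0] -> [4, 64, 0, 0]
col 3: [4, 32, 4, 0] -> [4, 32, 4, 0]

Answer: 64 32  4  4
32 16 64 32
 0  0  0  4
 0  0  0  0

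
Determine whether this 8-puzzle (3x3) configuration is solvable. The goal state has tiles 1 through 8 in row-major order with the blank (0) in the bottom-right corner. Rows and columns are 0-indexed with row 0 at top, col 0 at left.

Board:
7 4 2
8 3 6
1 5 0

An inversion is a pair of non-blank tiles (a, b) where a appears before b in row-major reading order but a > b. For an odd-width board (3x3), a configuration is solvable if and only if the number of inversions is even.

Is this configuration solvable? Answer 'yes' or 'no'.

Answer: no

Derivation:
Inversions (pairs i<j in row-major order where tile[i] > tile[j] > 0): 17
17 is odd, so the puzzle is not solvable.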